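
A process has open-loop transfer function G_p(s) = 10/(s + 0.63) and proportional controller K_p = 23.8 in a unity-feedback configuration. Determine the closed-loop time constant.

Closed-loop transfer function: T(s) = K_p·G_p(s)/(1 + K_p·G_p(s)) = 238/(s + 0.63 + 238) = 238/(s + 238.6).
Time constant τ = 1/238.6 = 0.00419 s.

τ = 0.00419 s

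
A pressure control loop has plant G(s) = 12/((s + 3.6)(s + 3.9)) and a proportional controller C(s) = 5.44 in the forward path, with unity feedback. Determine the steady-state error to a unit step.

0.177

The loop is type 0. Static position error constant K_pos = C(0)·G(0) = 5.44·0.8547 = 4.65.
Steady-state error to a unit step: e_ss = 1/(1+K_pos) = 1/5.65 = 0.177.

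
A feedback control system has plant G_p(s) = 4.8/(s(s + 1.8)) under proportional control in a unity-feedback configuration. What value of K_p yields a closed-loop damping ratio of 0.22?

Closed-loop characteristic equation: s² + 1.8s + K_p·4.8 = 0.
So ω_n = √(4.8K_p) and 2ζω_n = 1.8, giving ζ = 1.8/(2√(4.8K_p)).
Setting ζ = 0.22: √(4.8K_p) = 1.8/(2·0.22) = 4.091, so K_p = 16.74/4.8 = 3.49.

K_p = 3.49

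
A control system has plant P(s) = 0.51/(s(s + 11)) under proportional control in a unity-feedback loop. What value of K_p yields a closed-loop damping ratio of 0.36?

Closed-loop characteristic equation: s² + 11s + K_p·0.51 = 0.
So ω_n = √(0.51K_p) and 2ζω_n = 11, giving ζ = 11/(2√(0.51K_p)).
Setting ζ = 0.36: √(0.51K_p) = 11/(2·0.36) = 15.28, so K_p = 233.4/0.51 = 458.

K_p = 458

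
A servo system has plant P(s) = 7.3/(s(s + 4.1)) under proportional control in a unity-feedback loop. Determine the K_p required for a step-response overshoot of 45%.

K_p = 9.49

From %OS = 100·exp(−πζ/√(1−ζ²)) = 45%, ζ = −ln(0.45)/√(π²+ln²(0.45)) = 0.2463.
Characteristic equation s² + 4.1s + 7.3K_p = 0 gives ζ = 4.1/(2√(7.3K_p)).
Setting ζ = 0.2463: √(7.3K_p) = 4.1/(2·0.2463) = 8.322, so K_p = 69.25/7.3 = 9.49.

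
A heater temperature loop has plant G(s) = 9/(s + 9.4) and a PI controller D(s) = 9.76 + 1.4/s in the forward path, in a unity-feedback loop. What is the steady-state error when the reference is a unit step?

0

The open loop D(s)G(s) has a pole at the origin (type 1), so the static position error constant is infinite and e_ss = 1/(1+∞) = 0.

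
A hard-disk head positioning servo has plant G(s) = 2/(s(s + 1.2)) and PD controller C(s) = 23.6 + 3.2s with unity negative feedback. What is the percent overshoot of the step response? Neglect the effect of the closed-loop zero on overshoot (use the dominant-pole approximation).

Forward path: (23.6 + 3.2s)·2/(s(s+1.2)). The closed-loop characteristic equation is s² + (1.2 + 2·3.2)s + 2·23.6 = 0.
That is s² + 7.6s + 47.2 = 0, so ω_n = 6.87 rad/s and ζ = 7.6/(2·6.87) = 0.5531.
%OS = 100·exp(−πζ/√(1−ζ²)) = 12.4%.

12.4%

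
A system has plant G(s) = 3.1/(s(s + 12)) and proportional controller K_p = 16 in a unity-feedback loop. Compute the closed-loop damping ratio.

With unity feedback the closed-loop characteristic equation is s² + 12s + 16·3.1 = s² + 12s + 49.6 = 0.
Matching s² + 2ζω_n s + ω_n²: ω_n = √49.6 = 7.043 rad/s and 2ζω_n = 12, so ζ = 12/(2·7.043) = 0.852.

ζ = 0.852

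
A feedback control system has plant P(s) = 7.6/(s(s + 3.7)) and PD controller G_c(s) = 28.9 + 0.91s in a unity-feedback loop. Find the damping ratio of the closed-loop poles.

Forward path: (28.9 + 0.91s)·7.6/(s(s+3.7)). The closed-loop characteristic equation is s² + (3.7 + 7.6·0.91)s + 7.6·28.9 = 0.
That is s² + 10.62s + 219.6 = 0, so ω_n = 14.82 rad/s and ζ = 10.62/(2·14.82) = 0.3582.

ζ = 0.358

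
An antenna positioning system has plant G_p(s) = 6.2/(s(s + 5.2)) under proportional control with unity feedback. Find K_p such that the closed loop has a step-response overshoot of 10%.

K_p = 3.12

From %OS = 100·exp(−πζ/√(1−ζ²)) = 10%, ζ = −ln(0.1)/√(π²+ln²(0.1)) = 0.5912.
Characteristic equation s² + 5.2s + 6.2K_p = 0 gives ζ = 5.2/(2√(6.2K_p)).
Setting ζ = 0.5912: √(6.2K_p) = 5.2/(2·0.5912) = 4.398, so K_p = 19.34/6.2 = 3.12.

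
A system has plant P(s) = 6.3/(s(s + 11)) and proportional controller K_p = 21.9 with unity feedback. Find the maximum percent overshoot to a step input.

Closed-loop characteristic equation: s² + 11s + 138 = 0, so ω_n = 11.75 rad/s and ζ = 11/(2·11.75) = 0.4682.
%OS = 100·exp(−πζ/√(1−ζ²)) = 100·exp(−π·0.4682/√0.7807) = 18.9%.

18.9%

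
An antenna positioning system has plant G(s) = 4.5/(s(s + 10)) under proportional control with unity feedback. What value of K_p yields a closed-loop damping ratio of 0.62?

K_p = 14.5

Closed-loop characteristic equation: s² + 10s + K_p·4.5 = 0.
So ω_n = √(4.5K_p) and 2ζω_n = 10, giving ζ = 10/(2√(4.5K_p)).
Setting ζ = 0.62: √(4.5K_p) = 10/(2·0.62) = 8.065, so K_p = 65.04/4.5 = 14.5.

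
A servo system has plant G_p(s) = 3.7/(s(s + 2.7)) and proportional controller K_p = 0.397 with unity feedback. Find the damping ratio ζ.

With unity feedback the closed-loop characteristic equation is s² + 2.7s + 0.397·3.7 = s² + 2.7s + 1.469 = 0.
Matching s² + 2ζω_n s + ω_n²: ω_n = √1.469 = 1.212 rad/s and 2ζω_n = 2.7, so ζ = 2.7/(2·1.212) = 1.11.

ζ = 1.11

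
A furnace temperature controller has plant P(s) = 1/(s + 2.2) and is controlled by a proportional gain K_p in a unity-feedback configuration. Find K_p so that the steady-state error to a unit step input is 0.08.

Steady-state error for a unit step on this type-0 loop is 1/(1 + K_p·P(0)).
P(0) = 0.4545. Require 1/(1 + K_p·0.4545) = 0.08, so 1 + 0.4545·K_p = 12.5.
K_p = (12.5 − 1)/0.4545 = 25.3.

K_p = 25.3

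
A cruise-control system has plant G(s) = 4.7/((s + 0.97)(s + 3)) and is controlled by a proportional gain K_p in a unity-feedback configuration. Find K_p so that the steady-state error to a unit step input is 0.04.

K_p = 14.9

For a type-0 loop with proportional control, e_ss = 1/(1 + K_p·G(0)).
G(0) = 1.615. Require 1/(1 + K_p·1.615) = 0.04, so 1 + 1.615·K_p = 25.
K_p = (25 − 1)/1.615 = 14.9.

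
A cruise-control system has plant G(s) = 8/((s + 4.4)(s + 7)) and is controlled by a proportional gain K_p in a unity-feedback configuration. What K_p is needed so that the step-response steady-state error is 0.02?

The loop is type 0, so e_ss(step) = 1/(1 + K_pos) with K_pos = K_p·G(0).
G(0) = 0.2597. Require 1/(1 + K_p·0.2597) = 0.02, so 1 + 0.2597·K_p = 50.
K_p = (50 − 1)/0.2597 = 189.

K_p = 189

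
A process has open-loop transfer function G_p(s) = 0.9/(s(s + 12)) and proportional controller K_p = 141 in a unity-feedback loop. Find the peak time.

T_p = 0.33 s

The closed-loop denominator s² + 12s + 126.9 gives ω_n = √126.9 = 11.26 and ζ = 12/(2ω_n) = 0.5326.
Damped frequency ω_d = ω_n√(1−ζ²) = 9.534 rad/s, so peak time T_p = π/ω_d = 0.33 s.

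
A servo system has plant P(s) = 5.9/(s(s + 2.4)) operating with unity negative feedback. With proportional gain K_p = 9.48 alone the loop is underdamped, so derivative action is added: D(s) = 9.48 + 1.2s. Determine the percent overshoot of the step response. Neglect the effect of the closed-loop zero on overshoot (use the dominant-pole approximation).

Forward path: (9.48 + 1.2s)·5.9/(s(s+2.4)). The closed-loop characteristic equation is s² + (2.4 + 5.9·1.2)s + 5.9·9.48 = 0.
That is s² + 9.48s + 55.93 = 0, so ω_n = 7.479 rad/s and ζ = 9.48/(2·7.479) = 0.6338.
%OS = 100·exp(−πζ/√(1−ζ²)) = 7.62%.

7.62%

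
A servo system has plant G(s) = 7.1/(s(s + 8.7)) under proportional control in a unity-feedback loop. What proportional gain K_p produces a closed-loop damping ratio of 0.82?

Closed-loop characteristic equation: s² + 8.7s + K_p·7.1 = 0.
So ω_n = √(7.1K_p) and 2ζω_n = 8.7, giving ζ = 8.7/(2√(7.1K_p)).
Setting ζ = 0.82: √(7.1K_p) = 8.7/(2·0.82) = 5.305, so K_p = 28.14/7.1 = 3.96.

K_p = 3.96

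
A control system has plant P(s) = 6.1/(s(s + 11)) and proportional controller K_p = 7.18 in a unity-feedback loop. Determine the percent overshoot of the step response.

From 1 + K_pP(s) = 0: s² + 11s + 43.8 = 0 ⇒ ω_n = 6.618, ζ = 0.8311.
%OS = 100·exp(−πζ/√(1−ζ²)) = 100·exp(−π·0.8311/√0.3093) = 0.915%.

0.915%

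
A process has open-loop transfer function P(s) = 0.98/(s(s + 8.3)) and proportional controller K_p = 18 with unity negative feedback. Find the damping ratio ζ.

1 + K_p·P(s) = 0 gives s² + 8.3s + 17.64 = 0.
Matching s² + 2ζω_n s + ω_n²: ω_n = √17.64 = 4.2 rad/s and 2ζω_n = 8.3, so ζ = 8.3/(2·4.2) = 0.988.

ζ = 0.988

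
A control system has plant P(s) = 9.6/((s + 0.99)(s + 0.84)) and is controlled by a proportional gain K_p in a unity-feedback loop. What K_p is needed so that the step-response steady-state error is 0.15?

K_p = 0.491

The loop is type 0, so e_ss(step) = 1/(1 + K_pos) with K_pos = K_p·P(0).
P(0) = 11.54. Require 1/(1 + K_p·11.54) = 0.15, so 1 + 11.54·K_p = 6.667.
K_p = (6.667 − 1)/11.54 = 0.491.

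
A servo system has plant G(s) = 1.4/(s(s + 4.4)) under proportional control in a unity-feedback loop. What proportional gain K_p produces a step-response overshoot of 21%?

K_p = 17.5

From %OS = 100·exp(−πζ/√(1−ζ²)) = 21%, ζ = −ln(0.21)/√(π²+ln²(0.21)) = 0.4449.
Characteristic equation s² + 4.4s + 1.4K_p = 0 gives ζ = 4.4/(2√(1.4K_p)).
Setting ζ = 0.4449: √(1.4K_p) = 4.4/(2·0.4449) = 4.945, so K_p = 24.45/1.4 = 17.5.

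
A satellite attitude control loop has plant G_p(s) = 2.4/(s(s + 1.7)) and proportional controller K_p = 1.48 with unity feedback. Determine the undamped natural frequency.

ω_n = 1.88 rad/s

With unity feedback the closed-loop characteristic equation is s² + 1.7s + 1.48·2.4 = s² + 1.7s + 3.552 = 0.
Matching s² + 2ζω_n s + ω_n²: ω_n = √3.552 = 1.885 rad/s and 2ζω_n = 1.7, so ζ = 1.7/(2·1.885) = 0.451.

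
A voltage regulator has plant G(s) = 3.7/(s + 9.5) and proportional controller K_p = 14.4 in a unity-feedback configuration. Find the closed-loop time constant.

τ = 0.0159 s

Closed-loop transfer function: T(s) = K_p·G(s)/(1 + K_p·G(s)) = 53.28/(s + 9.5 + 53.28) = 53.28/(s + 62.78).
Time constant τ = 1/62.78 = 0.0159 s.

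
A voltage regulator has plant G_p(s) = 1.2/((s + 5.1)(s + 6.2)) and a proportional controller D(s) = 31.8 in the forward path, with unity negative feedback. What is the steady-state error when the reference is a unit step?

The loop is type 0. Static position error constant K_pos = D(0)·G_p(0) = 31.8·0.03795 = 1.207.
Steady-state error to a unit step: e_ss = 1/(1+K_pos) = 1/2.207 = 0.453.

0.453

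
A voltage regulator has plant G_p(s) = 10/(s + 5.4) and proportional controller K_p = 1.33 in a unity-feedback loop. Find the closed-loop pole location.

Closed-loop transfer function: T(s) = K_p·G_p(s)/(1 + K_p·G_p(s)) = 13.3/(s + 5.4 + 13.3) = 13.3/(s + 18.7).
The closed-loop pole is at s = −18.7.

s = -18.7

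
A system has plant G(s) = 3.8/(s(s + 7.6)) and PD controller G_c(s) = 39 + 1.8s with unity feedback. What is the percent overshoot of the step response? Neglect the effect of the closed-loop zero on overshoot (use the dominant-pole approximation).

9.89%

Forward path: (39 + 1.8s)·3.8/(s(s+7.6)). The closed-loop characteristic equation is s² + (7.6 + 3.8·1.8)s + 3.8·39 = 0.
That is s² + 14.44s + 148.2 = 0, so ω_n = 12.17 rad/s and ζ = 14.44/(2·12.17) = 0.5931.
%OS = 100·exp(−πζ/√(1−ζ²)) = 9.89%.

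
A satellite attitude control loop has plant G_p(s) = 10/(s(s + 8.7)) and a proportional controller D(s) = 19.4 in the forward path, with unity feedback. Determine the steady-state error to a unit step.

0

The open loop D(s)G_p(s) has a pole at the origin (type 1), so the static position error constant is infinite and e_ss = 1/(1+∞) = 0.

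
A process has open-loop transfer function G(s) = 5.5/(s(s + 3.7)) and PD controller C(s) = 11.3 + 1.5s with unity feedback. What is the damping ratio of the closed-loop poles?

ζ = 0.758

Forward path: (11.3 + 1.5s)·5.5/(s(s+3.7)). The closed-loop characteristic equation is s² + (3.7 + 5.5·1.5)s + 5.5·11.3 = 0.
That is s² + 11.95s + 62.15 = 0, so ω_n = 7.884 rad/s and ζ = 11.95/(2·7.884) = 0.7579.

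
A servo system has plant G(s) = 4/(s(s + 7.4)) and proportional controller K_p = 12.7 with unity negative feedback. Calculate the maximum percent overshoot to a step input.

The closed-loop denominator s² + 7.4s + 50.8 gives ω_n = √50.8 = 7.127 and ζ = 7.4/(2ω_n) = 0.5191.
%OS = 100·exp(−πζ/√(1−ζ²)) = 100·exp(−π·0.5191/√0.7305) = 14.8%.

14.8%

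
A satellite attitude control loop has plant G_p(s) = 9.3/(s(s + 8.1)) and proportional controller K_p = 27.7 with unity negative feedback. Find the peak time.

T_p = 0.202 s

The closed-loop denominator s² + 8.1s + 257.6 gives ω_n = √257.6 = 16.05 and ζ = 8.1/(2ω_n) = 0.2523.
Damped frequency ω_d = ω_n√(1−ζ²) = 15.53 rad/s, so peak time T_p = π/ω_d = 0.202 s.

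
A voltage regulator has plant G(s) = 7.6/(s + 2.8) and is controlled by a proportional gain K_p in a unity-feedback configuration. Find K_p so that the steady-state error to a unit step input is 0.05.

K_p = 7

For a type-0 loop with proportional control, e_ss = 1/(1 + K_p·G(0)).
G(0) = 2.714. Require 1/(1 + K_p·2.714) = 0.05, so 1 + 2.714·K_p = 20.
K_p = (20 − 1)/2.714 = 7.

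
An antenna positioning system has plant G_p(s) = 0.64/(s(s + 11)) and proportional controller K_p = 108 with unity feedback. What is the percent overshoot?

The closed-loop denominator s² + 11s + 69.12 gives ω_n = √69.12 = 8.314 and ζ = 11/(2ω_n) = 0.6615.
%OS = 100·exp(−πζ/√(1−ζ²)) = 100·exp(−π·0.6615/√0.5624) = 6.26%.

6.26%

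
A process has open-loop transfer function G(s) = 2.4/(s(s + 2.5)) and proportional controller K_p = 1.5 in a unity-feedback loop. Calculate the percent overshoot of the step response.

6.39%

From 1 + K_pG(s) = 0: s² + 2.5s + 3.6 = 0 ⇒ ω_n = 1.897, ζ = 0.6588.
%OS = 100·exp(−πζ/√(1−ζ²)) = 100·exp(−π·0.6588/√0.566) = 6.39%.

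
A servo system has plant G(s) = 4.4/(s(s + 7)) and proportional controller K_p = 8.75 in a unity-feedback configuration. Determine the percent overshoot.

11.7%

The closed-loop denominator s² + 7s + 38.5 gives ω_n = √38.5 = 6.205 and ζ = 7/(2ω_n) = 0.5641.
%OS = 100·exp(−πζ/√(1−ζ²)) = 100·exp(−π·0.5641/√0.6818) = 11.7%.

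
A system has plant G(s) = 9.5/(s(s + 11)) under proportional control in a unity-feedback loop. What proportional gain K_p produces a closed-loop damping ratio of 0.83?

Closed-loop characteristic equation: s² + 11s + K_p·9.5 = 0.
So ω_n = √(9.5K_p) and 2ζω_n = 11, giving ζ = 11/(2√(9.5K_p)).
Setting ζ = 0.83: √(9.5K_p) = 11/(2·0.83) = 6.627, so K_p = 43.91/9.5 = 4.62.

K_p = 4.62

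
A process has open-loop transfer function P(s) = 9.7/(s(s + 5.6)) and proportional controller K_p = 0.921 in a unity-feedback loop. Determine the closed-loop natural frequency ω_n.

ω_n = 2.99 rad/s

With unity feedback the closed-loop characteristic equation is s² + 5.6s + 0.921·9.7 = s² + 5.6s + 8.934 = 0.
So ω_n² = 8.934 ⇒ ω_n = 2.989 rad/s, and ζ = 5.6/(2ω_n) = 0.937.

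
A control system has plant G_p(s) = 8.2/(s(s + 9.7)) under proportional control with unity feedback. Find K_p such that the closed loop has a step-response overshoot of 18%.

From %OS = 100·exp(−πζ/√(1−ζ²)) = 18%, ζ = −ln(0.18)/√(π²+ln²(0.18)) = 0.4791.
Characteristic equation s² + 9.7s + 8.2K_p = 0 gives ζ = 9.7/(2√(8.2K_p)).
Setting ζ = 0.4791: √(8.2K_p) = 9.7/(2·0.4791) = 10.12, so K_p = 102.5/8.2 = 12.5.

K_p = 12.5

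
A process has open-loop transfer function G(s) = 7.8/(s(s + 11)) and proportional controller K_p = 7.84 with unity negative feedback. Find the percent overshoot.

4.47%

Closed-loop characteristic equation: s² + 11s + 61.15 = 0, so ω_n = 7.82 rad/s and ζ = 11/(2·7.82) = 0.7033.
%OS = 100·exp(−πζ/√(1−ζ²)) = 100·exp(−π·0.7033/√0.5053) = 4.47%.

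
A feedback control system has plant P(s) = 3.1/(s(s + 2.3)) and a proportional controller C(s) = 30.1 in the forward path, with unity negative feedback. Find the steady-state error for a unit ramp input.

0.0246

The loop has one pole at the origin (type 1). Velocity error constant K_v = lim_{s→0} s·C(s)P(s) = 30.1·3.1/2.3 = 40.57.
Steady-state error to a unit ramp: e_ss = 1/K_v = 0.0246.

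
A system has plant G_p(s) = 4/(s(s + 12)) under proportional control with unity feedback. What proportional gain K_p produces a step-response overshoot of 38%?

From %OS = 100·exp(−πζ/√(1−ζ²)) = 38%, ζ = −ln(0.38)/√(π²+ln²(0.38)) = 0.2943.
Characteristic equation s² + 12s + 4K_p = 0 gives ζ = 12/(2√(4K_p)).
Setting ζ = 0.2943: √(4K_p) = 12/(2·0.2943) = 20.38, so K_p = 415.5/4 = 104.

K_p = 104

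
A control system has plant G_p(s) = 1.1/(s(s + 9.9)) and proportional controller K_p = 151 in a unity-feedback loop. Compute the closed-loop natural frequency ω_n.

1 + K_p·G_p(s) = 0 gives s² + 9.9s + 166.1 = 0.
So ω_n² = 166.1 ⇒ ω_n = 12.89 rad/s, and ζ = 9.9/(2ω_n) = 0.384.

ω_n = 12.9 rad/s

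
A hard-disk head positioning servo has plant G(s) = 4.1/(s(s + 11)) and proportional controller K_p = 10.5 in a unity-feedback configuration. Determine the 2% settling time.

T_s ≈ 0.727 s

From 1 + K_pG(s) = 0: s² + 11s + 43.05 = 0 ⇒ ω_n = 6.561, ζ = 0.8383.
2% settling time T_s ≈ 4/(ζω_n) = 4/5.5 = 0.727 s.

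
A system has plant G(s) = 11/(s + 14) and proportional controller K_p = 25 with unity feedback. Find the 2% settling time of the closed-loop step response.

Closed-loop transfer function: T(s) = K_p·G(s)/(1 + K_p·G(s)) = 275/(s + 14 + 275) = 275/(s + 289).
Time constant τ = 1/289 = 0.00346 s, so the 2% settling time is about 4τ = 0.0138 s.

T_s ≈ 0.0138 s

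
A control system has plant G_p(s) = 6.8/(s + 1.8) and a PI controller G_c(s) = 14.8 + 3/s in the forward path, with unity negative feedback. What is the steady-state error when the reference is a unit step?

0

The open loop G_c(s)G_p(s) has a pole at the origin (type 1), so the static position error constant is infinite and e_ss = 1/(1+∞) = 0.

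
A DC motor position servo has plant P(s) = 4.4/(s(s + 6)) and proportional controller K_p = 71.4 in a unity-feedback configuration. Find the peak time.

T_p = 0.18 s

From 1 + K_pP(s) = 0: s² + 6s + 314.2 = 0 ⇒ ω_n = 17.72, ζ = 0.1693.
Damped frequency ω_d = ω_n√(1−ζ²) = 17.47 rad/s, so peak time T_p = π/ω_d = 0.18 s.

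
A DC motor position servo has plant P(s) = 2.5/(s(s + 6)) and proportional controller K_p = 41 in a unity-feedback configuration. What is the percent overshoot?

From 1 + K_pP(s) = 0: s² + 6s + 102.5 = 0 ⇒ ω_n = 10.12, ζ = 0.2963.
%OS = 100·exp(−πζ/√(1−ζ²)) = 100·exp(−π·0.2963/√0.9122) = 37.7%.

37.7%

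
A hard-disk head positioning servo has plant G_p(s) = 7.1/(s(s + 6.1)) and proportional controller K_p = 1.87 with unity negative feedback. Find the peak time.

Closed-loop characteristic equation: s² + 6.1s + 13.28 = 0, so ω_n = 3.644 rad/s and ζ = 6.1/(2·3.644) = 0.837.
Damped frequency ω_d = ω_n√(1−ζ²) = 1.994 rad/s, so peak time T_p = π/ω_d = 1.58 s.

T_p = 1.58 s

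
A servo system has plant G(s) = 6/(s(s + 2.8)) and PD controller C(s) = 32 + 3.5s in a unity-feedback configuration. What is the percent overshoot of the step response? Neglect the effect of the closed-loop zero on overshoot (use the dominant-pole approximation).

0.516%

Forward path: (32 + 3.5s)·6/(s(s+2.8)). The closed-loop characteristic equation is s² + (2.8 + 6·3.5)s + 6·32 = 0.
That is s² + 23.8s + 192 = 0, so ω_n = 13.86 rad/s and ζ = 23.8/(2·13.86) = 0.8588.
%OS = 100·exp(−πζ/√(1−ζ²)) = 0.516%.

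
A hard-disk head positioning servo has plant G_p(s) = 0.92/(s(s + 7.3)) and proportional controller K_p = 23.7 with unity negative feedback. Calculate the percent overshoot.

Closed-loop characteristic equation: s² + 7.3s + 21.8 = 0, so ω_n = 4.669 rad/s and ζ = 7.3/(2·4.669) = 0.7817.
%OS = 100·exp(−πζ/√(1−ζ²)) = 100·exp(−π·0.7817/√0.389) = 1.95%.

1.95%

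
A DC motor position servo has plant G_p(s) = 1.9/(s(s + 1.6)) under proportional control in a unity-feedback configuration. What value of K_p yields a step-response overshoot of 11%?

K_p = 1.02

From %OS = 100·exp(−πζ/√(1−ζ²)) = 11%, ζ = −ln(0.11)/√(π²+ln²(0.11)) = 0.5749.
Characteristic equation s² + 1.6s + 1.9K_p = 0 gives ζ = 1.6/(2√(1.9K_p)).
Setting ζ = 0.5749: √(1.9K_p) = 1.6/(2·0.5749) = 1.392, so K_p = 1.936/1.9 = 1.02.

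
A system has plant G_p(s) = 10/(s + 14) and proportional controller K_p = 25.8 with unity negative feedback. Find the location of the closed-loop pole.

Closed-loop transfer function: T(s) = K_p·G_p(s)/(1 + K_p·G_p(s)) = 258/(s + 14 + 258) = 258/(s + 272).
The closed-loop pole is at s = −272.

s = -272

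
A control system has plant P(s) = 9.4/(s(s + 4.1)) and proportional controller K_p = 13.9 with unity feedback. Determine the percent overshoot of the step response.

The closed-loop denominator s² + 4.1s + 130.7 gives ω_n = √130.7 = 11.43 and ζ = 4.1/(2ω_n) = 0.1793.
%OS = 100·exp(−πζ/√(1−ζ²)) = 100·exp(−π·0.1793/√0.9678) = 56.4%.

56.4%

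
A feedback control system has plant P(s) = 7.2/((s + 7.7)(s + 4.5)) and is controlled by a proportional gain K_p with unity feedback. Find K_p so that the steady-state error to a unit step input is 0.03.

For a type-0 loop with proportional control, e_ss = 1/(1 + K_p·P(0)).
P(0) = 0.2078. Require 1/(1 + K_p·0.2078) = 0.03, so 1 + 0.2078·K_p = 33.33.
K_p = (33.33 − 1)/0.2078 = 156.

K_p = 156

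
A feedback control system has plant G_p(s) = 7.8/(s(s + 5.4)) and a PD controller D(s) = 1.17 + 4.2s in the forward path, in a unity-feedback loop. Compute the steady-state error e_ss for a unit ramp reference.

0.592

The loop has one pole at the origin (type 1). Velocity error constant K_v = lim_{s→0} s·D(s)G_p(s) = 1.17·7.8/5.4 = 1.69.
Steady-state error to a unit ramp: e_ss = 1/K_v = 0.592.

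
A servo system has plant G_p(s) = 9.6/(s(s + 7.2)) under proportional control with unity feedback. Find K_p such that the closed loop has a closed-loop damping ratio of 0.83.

K_p = 1.96

Closed-loop characteristic equation: s² + 7.2s + K_p·9.6 = 0.
So ω_n = √(9.6K_p) and 2ζω_n = 7.2, giving ζ = 7.2/(2√(9.6K_p)).
Setting ζ = 0.83: √(9.6K_p) = 7.2/(2·0.83) = 4.337, so K_p = 18.81/9.6 = 1.96.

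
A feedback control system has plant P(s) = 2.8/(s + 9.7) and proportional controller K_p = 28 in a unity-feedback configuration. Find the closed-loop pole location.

Closed-loop transfer function: T(s) = K_p·P(s)/(1 + K_p·P(s)) = 78.4/(s + 9.7 + 78.4) = 78.4/(s + 88.1).
The closed-loop pole is at s = −88.1.

s = -88.1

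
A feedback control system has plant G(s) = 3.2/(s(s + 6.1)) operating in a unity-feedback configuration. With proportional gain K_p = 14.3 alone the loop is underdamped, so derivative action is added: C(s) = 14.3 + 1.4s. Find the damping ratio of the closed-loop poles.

ζ = 0.782

Forward path: (14.3 + 1.4s)·3.2/(s(s+6.1)). The closed-loop characteristic equation is s² + (6.1 + 3.2·1.4)s + 3.2·14.3 = 0.
That is s² + 10.58s + 45.76 = 0, so ω_n = 6.765 rad/s and ζ = 10.58/(2·6.765) = 0.782.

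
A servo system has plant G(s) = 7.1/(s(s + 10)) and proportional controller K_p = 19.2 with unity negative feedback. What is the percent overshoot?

22.6%

The closed-loop denominator s² + 10s + 136.3 gives ω_n = √136.3 = 11.68 and ζ = 10/(2ω_n) = 0.4282.
%OS = 100·exp(−πζ/√(1−ζ²)) = 100·exp(−π·0.4282/√0.8166) = 22.6%.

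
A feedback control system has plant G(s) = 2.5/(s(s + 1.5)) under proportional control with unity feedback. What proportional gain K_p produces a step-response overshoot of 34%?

K_p = 2.13

From %OS = 100·exp(−πζ/√(1−ζ²)) = 34%, ζ = −ln(0.34)/√(π²+ln²(0.34)) = 0.3248.
Characteristic equation s² + 1.5s + 2.5K_p = 0 gives ζ = 1.5/(2√(2.5K_p)).
Setting ζ = 0.3248: √(2.5K_p) = 1.5/(2·0.3248) = 2.309, so K_p = 5.333/2.5 = 2.13.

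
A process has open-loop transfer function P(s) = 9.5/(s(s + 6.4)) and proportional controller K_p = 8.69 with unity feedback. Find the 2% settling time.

Closed-loop characteristic equation: s² + 6.4s + 82.55 = 0, so ω_n = 9.086 rad/s and ζ = 6.4/(2·9.086) = 0.3522.
2% settling time T_s ≈ 4/(ζω_n) = 4/3.2 = 1.25 s.

T_s ≈ 1.25 s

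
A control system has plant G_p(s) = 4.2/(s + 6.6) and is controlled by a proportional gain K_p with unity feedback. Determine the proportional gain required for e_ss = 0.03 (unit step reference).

The loop is type 0, so e_ss(step) = 1/(1 + K_pos) with K_pos = K_p·G_p(0).
G_p(0) = 0.6364. Require 1/(1 + K_p·0.6364) = 0.03, so 1 + 0.6364·K_p = 33.33.
K_p = (33.33 − 1)/0.6364 = 50.8.

K_p = 50.8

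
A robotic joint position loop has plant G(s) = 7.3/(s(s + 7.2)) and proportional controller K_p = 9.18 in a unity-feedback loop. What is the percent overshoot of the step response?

The closed-loop denominator s² + 7.2s + 67.01 gives ω_n = √67.01 = 8.186 and ζ = 7.2/(2ω_n) = 0.4398.
%OS = 100·exp(−πζ/√(1−ζ²)) = 100·exp(−π·0.4398/√0.8066) = 21.5%.

21.5%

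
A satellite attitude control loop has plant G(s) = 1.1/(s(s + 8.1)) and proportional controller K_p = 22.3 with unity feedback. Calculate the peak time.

T_p = 1.1 s

The closed-loop denominator s² + 8.1s + 24.53 gives ω_n = √24.53 = 4.953 and ζ = 8.1/(2ω_n) = 0.8177.
Damped frequency ω_d = ω_n√(1−ζ²) = 2.851 rad/s, so peak time T_p = π/ω_d = 1.1 s.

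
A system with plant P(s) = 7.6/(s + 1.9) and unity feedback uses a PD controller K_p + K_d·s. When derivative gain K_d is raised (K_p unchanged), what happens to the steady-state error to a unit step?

unchanged

At s = 0 the derivative term contributes nothing: C(0) = K_p regardless of K_d, so K_pos = K_p·P(0) and e_ss are unchanged.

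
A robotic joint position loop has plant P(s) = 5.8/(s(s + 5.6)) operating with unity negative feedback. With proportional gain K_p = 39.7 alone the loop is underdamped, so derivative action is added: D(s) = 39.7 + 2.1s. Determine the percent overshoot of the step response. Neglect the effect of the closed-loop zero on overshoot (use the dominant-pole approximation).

10.3%

Forward path: (39.7 + 2.1s)·5.8/(s(s+5.6)). The closed-loop characteristic equation is s² + (5.6 + 5.8·2.1)s + 5.8·39.7 = 0.
That is s² + 17.78s + 230.3 = 0, so ω_n = 15.17 rad/s and ζ = 17.78/(2·15.17) = 0.5859.
%OS = 100·exp(−πζ/√(1−ζ²)) = 10.3%.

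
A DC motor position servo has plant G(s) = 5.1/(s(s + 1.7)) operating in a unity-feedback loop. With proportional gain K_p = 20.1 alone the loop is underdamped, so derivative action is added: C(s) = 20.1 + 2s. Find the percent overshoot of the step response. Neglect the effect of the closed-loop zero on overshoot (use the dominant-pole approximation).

10.2%

Forward path: (20.1 + 2s)·5.1/(s(s+1.7)). The closed-loop characteristic equation is s² + (1.7 + 5.1·2)s + 5.1·20.1 = 0.
That is s² + 11.9s + 102.5 = 0, so ω_n = 10.12 rad/s and ζ = 11.9/(2·10.12) = 0.5877.
%OS = 100·exp(−πζ/√(1−ζ²)) = 10.2%.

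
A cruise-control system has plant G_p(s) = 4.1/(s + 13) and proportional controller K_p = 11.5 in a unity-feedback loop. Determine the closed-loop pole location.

s = -60.15

Closed-loop transfer function: T(s) = K_p·G_p(s)/(1 + K_p·G_p(s)) = 47.15/(s + 13 + 47.15) = 47.15/(s + 60.15).
The closed-loop pole is at s = −60.15.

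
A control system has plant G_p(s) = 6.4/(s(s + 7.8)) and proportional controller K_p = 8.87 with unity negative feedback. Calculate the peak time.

T_p = 0.487 s

From 1 + K_pG_p(s) = 0: s² + 7.8s + 56.77 = 0 ⇒ ω_n = 7.534, ζ = 0.5176.
Damped frequency ω_d = ω_n√(1−ζ²) = 6.447 rad/s, so peak time T_p = π/ω_d = 0.487 s.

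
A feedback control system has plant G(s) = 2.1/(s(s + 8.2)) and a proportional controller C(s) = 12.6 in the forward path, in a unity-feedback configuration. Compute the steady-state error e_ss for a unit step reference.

The open loop C(s)G(s) has a pole at the origin (type 1), so the static position error constant is infinite and e_ss = 1/(1+∞) = 0.

0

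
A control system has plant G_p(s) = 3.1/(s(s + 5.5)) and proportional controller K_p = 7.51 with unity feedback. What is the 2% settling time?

T_s ≈ 1.45 s

From 1 + K_pG_p(s) = 0: s² + 5.5s + 23.28 = 0 ⇒ ω_n = 4.825, ζ = 0.5699.
2% settling time T_s ≈ 4/(ζω_n) = 4/2.75 = 1.45 s.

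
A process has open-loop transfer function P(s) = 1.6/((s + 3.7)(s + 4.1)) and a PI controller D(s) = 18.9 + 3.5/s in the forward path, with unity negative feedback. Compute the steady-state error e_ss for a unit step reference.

0

The open loop D(s)P(s) has a pole at the origin (type 1), so the static position error constant is infinite and e_ss = 1/(1+∞) = 0.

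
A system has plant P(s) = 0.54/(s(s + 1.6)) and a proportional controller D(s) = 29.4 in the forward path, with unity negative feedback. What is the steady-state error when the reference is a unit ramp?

0.101

The loop has one pole at the origin (type 1). Velocity error constant K_v = lim_{s→0} s·D(s)P(s) = 29.4·0.54/1.6 = 9.922.
Steady-state error to a unit ramp: e_ss = 1/K_v = 0.101.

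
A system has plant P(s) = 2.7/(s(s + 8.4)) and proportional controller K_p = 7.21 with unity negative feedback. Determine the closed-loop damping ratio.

ζ = 0.952

1 + K_p·P(s) = 0 gives s² + 8.4s + 19.47 = 0.
Matching s² + 2ζω_n s + ω_n²: ω_n = √19.47 = 4.412 rad/s and 2ζω_n = 8.4, so ζ = 8.4/(2·4.412) = 0.952.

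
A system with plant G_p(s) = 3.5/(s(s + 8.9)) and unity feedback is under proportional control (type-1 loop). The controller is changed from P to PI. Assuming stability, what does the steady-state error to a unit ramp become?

The integrator raises the loop to type 2, so K_v → ∞ and e_ss to a ramp is zero.

0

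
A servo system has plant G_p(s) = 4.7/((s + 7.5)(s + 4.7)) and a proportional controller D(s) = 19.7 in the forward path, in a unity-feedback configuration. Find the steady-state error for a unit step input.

0.276

The loop is type 0. Static position error constant K_pos = D(0)·G_p(0) = 19.7·0.1333 = 2.627.
Steady-state error to a unit step: e_ss = 1/(1+K_pos) = 1/3.627 = 0.276.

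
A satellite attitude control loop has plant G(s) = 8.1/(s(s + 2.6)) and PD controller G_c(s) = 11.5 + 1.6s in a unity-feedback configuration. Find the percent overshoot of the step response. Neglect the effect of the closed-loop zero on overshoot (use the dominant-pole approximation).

1.39%

Forward path: (11.5 + 1.6s)·8.1/(s(s+2.6)). The closed-loop characteristic equation is s² + (2.6 + 8.1·1.6)s + 8.1·11.5 = 0.
That is s² + 15.56s + 93.15 = 0, so ω_n = 9.651 rad/s and ζ = 15.56/(2·9.651) = 0.8061.
%OS = 100·exp(−πζ/√(1−ζ²)) = 1.39%.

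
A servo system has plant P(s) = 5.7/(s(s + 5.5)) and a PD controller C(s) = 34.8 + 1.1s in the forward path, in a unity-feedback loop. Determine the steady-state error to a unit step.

0

The open loop C(s)P(s) has a pole at the origin (type 1), so the static position error constant is infinite and e_ss = 1/(1+∞) = 0.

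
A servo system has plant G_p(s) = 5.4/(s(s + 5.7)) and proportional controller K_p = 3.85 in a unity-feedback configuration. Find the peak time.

T_p = 0.883 s

The closed-loop denominator s² + 5.7s + 20.79 gives ω_n = √20.79 = 4.56 and ζ = 5.7/(2ω_n) = 0.6251.
Damped frequency ω_d = ω_n√(1−ζ²) = 3.559 rad/s, so peak time T_p = π/ω_d = 0.883 s.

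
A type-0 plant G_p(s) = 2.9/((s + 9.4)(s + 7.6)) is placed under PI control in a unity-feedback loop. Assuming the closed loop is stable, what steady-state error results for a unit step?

0

The PI controller's integrator makes the forward path type 1, so e_ss to a step is zero.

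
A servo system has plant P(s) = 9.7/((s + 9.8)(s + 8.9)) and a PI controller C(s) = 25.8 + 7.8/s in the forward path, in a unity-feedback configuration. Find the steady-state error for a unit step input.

The open loop C(s)P(s) has a pole at the origin (type 1), so the static position error constant is infinite and e_ss = 1/(1+∞) = 0.

0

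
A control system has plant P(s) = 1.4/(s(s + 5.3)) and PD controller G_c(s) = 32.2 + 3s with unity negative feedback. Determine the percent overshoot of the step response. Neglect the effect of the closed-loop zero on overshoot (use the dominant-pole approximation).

4.31%

Forward path: (32.2 + 3s)·1.4/(s(s+5.3)). The closed-loop characteristic equation is s² + (5.3 + 1.4·3)s + 1.4·32.2 = 0.
That is s² + 9.5s + 45.08 = 0, so ω_n = 6.714 rad/s and ζ = 9.5/(2·6.714) = 0.7075.
%OS = 100·exp(−πζ/√(1−ζ²)) = 4.31%.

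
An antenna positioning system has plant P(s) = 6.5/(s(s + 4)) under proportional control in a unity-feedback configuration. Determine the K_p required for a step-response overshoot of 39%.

From %OS = 100·exp(−πζ/√(1−ζ²)) = 39%, ζ = −ln(0.39)/√(π²+ln²(0.39)) = 0.2871.
Characteristic equation s² + 4s + 6.5K_p = 0 gives ζ = 4/(2√(6.5K_p)).
Setting ζ = 0.2871: √(6.5K_p) = 4/(2·0.2871) = 6.966, so K_p = 48.53/6.5 = 7.47.

K_p = 7.47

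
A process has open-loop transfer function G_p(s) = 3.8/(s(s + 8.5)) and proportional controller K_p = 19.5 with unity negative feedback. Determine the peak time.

T_p = 0.42 s

Closed-loop characteristic equation: s² + 8.5s + 74.1 = 0, so ω_n = 8.608 rad/s and ζ = 8.5/(2·8.608) = 0.4937.
Damped frequency ω_d = ω_n√(1−ζ²) = 7.486 rad/s, so peak time T_p = π/ω_d = 0.42 s.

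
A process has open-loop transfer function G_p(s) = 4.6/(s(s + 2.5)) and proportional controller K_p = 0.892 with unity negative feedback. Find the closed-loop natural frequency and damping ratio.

The closed-loop denominator is s(s+2.5) + 0.892·4.6 = s² + 2.5s + 4.103.
So ω_n² = 4.103 ⇒ ω_n = 2.026 rad/s, and ζ = 2.5/(2ω_n) = 0.617.

ω_n = 2.03 rad/s, ζ = 0.617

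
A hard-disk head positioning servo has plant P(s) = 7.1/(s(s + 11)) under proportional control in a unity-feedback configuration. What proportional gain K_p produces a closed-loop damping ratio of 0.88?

Closed-loop characteristic equation: s² + 11s + K_p·7.1 = 0.
So ω_n = √(7.1K_p) and 2ζω_n = 11, giving ζ = 11/(2√(7.1K_p)).
Setting ζ = 0.88: √(7.1K_p) = 11/(2·0.88) = 6.25, so K_p = 39.06/7.1 = 5.5.

K_p = 5.5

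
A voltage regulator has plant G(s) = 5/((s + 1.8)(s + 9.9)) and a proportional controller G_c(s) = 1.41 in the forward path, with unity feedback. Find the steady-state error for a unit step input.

The loop is type 0. Static position error constant K_pos = G_c(0)·G(0) = 1.41·0.2806 = 0.3956.
Steady-state error to a unit step: e_ss = 1/(1+K_pos) = 1/1.396 = 0.717.

0.717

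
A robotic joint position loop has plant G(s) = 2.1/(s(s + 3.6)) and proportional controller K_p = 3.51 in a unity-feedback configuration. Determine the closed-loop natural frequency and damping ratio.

1 + K_p·G(s) = 0 gives s² + 3.6s + 7.371 = 0.
Matching s² + 2ζω_n s + ω_n²: ω_n = √7.371 = 2.715 rad/s and 2ζω_n = 3.6, so ζ = 3.6/(2·2.715) = 0.663.

ω_n = 2.71 rad/s, ζ = 0.663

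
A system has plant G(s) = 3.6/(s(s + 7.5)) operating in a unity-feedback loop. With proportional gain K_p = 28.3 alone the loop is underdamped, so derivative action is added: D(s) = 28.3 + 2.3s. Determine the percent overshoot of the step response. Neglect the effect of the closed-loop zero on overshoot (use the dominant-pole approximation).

1.95%

Forward path: (28.3 + 2.3s)·3.6/(s(s+7.5)). The closed-loop characteristic equation is s² + (7.5 + 3.6·2.3)s + 3.6·28.3 = 0.
That is s² + 15.78s + 101.9 = 0, so ω_n = 10.09 rad/s and ζ = 15.78/(2·10.09) = 0.7817.
%OS = 100·exp(−πζ/√(1−ζ²)) = 1.95%.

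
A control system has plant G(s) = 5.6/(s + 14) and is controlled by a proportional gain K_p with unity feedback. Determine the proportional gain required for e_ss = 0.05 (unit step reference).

K_p = 47.5

For a type-0 loop with proportional control, e_ss = 1/(1 + K_p·G(0)).
G(0) = 0.4. Require 1/(1 + K_p·0.4) = 0.05, so 1 + 0.4·K_p = 20.
K_p = (20 − 1)/0.4 = 47.5.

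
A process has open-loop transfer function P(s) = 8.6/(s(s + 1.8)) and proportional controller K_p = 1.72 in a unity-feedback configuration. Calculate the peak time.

From 1 + K_pP(s) = 0: s² + 1.8s + 14.79 = 0 ⇒ ω_n = 3.846, ζ = 0.234.
Damped frequency ω_d = ω_n√(1−ζ²) = 3.739 rad/s, so peak time T_p = π/ω_d = 0.84 s.

T_p = 0.84 s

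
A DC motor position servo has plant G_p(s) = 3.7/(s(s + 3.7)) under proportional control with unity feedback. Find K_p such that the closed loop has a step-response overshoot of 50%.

From %OS = 100·exp(−πζ/√(1−ζ²)) = 50%, ζ = −ln(0.5)/√(π²+ln²(0.5)) = 0.2155.
Characteristic equation s² + 3.7s + 3.7K_p = 0 gives ζ = 3.7/(2√(3.7K_p)).
Setting ζ = 0.2155: √(3.7K_p) = 3.7/(2·0.2155) = 8.587, so K_p = 73.73/3.7 = 19.9.

K_p = 19.9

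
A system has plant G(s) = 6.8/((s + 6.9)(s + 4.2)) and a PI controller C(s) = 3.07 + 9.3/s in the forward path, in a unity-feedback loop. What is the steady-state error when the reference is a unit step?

0

The open loop C(s)G(s) has a pole at the origin (type 1), so the static position error constant is infinite and e_ss = 1/(1+∞) = 0.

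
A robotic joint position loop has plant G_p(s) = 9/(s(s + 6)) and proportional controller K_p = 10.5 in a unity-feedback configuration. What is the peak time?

Closed-loop characteristic equation: s² + 6s + 94.5 = 0, so ω_n = 9.721 rad/s and ζ = 6/(2·9.721) = 0.3086.
Damped frequency ω_d = ω_n√(1−ζ²) = 9.247 rad/s, so peak time T_p = π/ω_d = 0.34 s.

T_p = 0.34 s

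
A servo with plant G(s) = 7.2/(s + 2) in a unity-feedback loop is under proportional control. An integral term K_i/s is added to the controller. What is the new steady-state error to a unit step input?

0

The integrator makes K_pos = lim_{s→0} C(s)G(s) infinite, so e_ss = 1/(1+K_pos) = 0.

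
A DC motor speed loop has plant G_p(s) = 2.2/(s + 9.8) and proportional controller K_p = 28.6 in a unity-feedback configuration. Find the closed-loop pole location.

s = -72.72

Closed-loop transfer function: T(s) = K_p·G_p(s)/(1 + K_p·G_p(s)) = 62.92/(s + 9.8 + 62.92) = 62.92/(s + 72.72).
The closed-loop pole is at s = −72.72.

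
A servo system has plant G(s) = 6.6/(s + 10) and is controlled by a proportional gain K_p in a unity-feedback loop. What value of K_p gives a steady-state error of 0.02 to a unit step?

For a type-0 loop with proportional control, e_ss = 1/(1 + K_p·G(0)).
G(0) = 0.66. Require 1/(1 + K_p·0.66) = 0.02, so 1 + 0.66·K_p = 50.
K_p = (50 − 1)/0.66 = 74.2.

K_p = 74.2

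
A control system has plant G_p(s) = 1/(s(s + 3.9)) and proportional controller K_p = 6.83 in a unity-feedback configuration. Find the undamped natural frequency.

The closed-loop denominator is s(s+3.9) + 6.83·1 = s² + 3.9s + 6.83.
Matching s² + 2ζω_n s + ω_n²: ω_n = √6.83 = 2.613 rad/s and 2ζω_n = 3.9, so ζ = 3.9/(2·2.613) = 0.746.

ω_n = 2.61 rad/s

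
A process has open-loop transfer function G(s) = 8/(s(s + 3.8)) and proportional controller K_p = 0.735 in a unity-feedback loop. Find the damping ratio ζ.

ζ = 0.784

1 + K_p·G(s) = 0 gives s² + 3.8s + 5.88 = 0.
So ω_n² = 5.88 ⇒ ω_n = 2.425 rad/s, and ζ = 3.8/(2ω_n) = 0.784.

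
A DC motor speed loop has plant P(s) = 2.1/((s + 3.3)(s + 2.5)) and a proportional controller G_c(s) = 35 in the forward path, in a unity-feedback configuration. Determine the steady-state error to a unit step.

0.101

The loop is type 0. Static position error constant K_pos = G_c(0)·P(0) = 35·0.2545 = 8.909.
Steady-state error to a unit step: e_ss = 1/(1+K_pos) = 1/9.909 = 0.101.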